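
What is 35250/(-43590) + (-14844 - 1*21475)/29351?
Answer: -87258932/42647003 ≈ -2.0461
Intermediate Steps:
35250/(-43590) + (-14844 - 1*21475)/29351 = 35250*(-1/43590) + (-14844 - 21475)*(1/29351) = -1175/1453 - 36319*1/29351 = -1175/1453 - 36319/29351 = -87258932/42647003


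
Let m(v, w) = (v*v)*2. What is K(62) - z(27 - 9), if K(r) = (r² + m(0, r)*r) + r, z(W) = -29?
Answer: 3935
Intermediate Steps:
m(v, w) = 2*v² (m(v, w) = v²*2 = 2*v²)
K(r) = r + r² (K(r) = (r² + (2*0²)*r) + r = (r² + (2*0)*r) + r = (r² + 0*r) + r = (r² + 0) + r = r² + r = r + r²)
K(62) - z(27 - 9) = 62*(1 + 62) - 1*(-29) = 62*63 + 29 = 3906 + 29 = 3935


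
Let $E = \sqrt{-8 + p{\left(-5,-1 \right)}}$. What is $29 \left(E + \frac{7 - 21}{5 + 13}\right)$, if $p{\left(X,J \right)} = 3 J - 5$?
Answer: $- \frac{203}{9} + 116 i \approx -22.556 + 116.0 i$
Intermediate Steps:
$p{\left(X,J \right)} = -5 + 3 J$
$E = 4 i$ ($E = \sqrt{-8 + \left(-5 + 3 \left(-1\right)\right)} = \sqrt{-8 - 8} = \sqrt{-16} = 4 i \approx 4.0 i$)
$29 \left(E + \frac{7 - 21}{5 + 13}\right) = 29 \left(4 i + \frac{7 - 21}{5 + 13}\right) = 29 \left(4 i - \frac{14}{18}\right) = 29 \left(4 i - \frac{7}{9}\right) = 29 \left(- \frac{7}{9} + 4 i\right) = - \frac{203}{9} + 116 i$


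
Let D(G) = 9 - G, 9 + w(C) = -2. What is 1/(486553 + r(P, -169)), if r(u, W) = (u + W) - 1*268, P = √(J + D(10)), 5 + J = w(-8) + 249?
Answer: 121529/59077191306 - √58/118154382612 ≈ 2.0571e-6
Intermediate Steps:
w(C) = -11 (w(C) = -9 - 2 = -11)
J = 233 (J = -5 + (-11 + 249) = -5 + 238 = 233)
P = 2*√58 (P = √(233 + (9 - 1*10)) = √(233 + (9 - 10)) = √(233 - 1) = √232 = 2*√58 ≈ 15.232)
r(u, W) = -268 + W + u (r(u, W) = (W + u) - 268 = -268 + W + u)
1/(486553 + r(P, -169)) = 1/(486553 + (-268 - 169 + 2*√58)) = 1/(486553 + (-437 + 2*√58)) = 1/(486116 + 2*√58)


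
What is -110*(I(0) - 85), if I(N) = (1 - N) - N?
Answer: 9240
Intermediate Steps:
I(N) = 1 - 2*N
-110*(I(0) - 85) = -110*((1 - 2*0) - 85) = -110*((1 + 0) - 85) = -110*(1 - 85) = -110*(-84) = 9240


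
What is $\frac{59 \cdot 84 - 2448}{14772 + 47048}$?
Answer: $\frac{57}{1405} \approx 0.040569$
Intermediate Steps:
$\frac{59 \cdot 84 - 2448}{14772 + 47048} = \frac{4956 - 2448}{61820} = 2508 \cdot \frac{1}{61820} = \frac{57}{1405}$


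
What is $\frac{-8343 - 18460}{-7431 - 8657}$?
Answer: $\frac{26803}{16088} \approx 1.666$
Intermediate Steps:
$\frac{-8343 - 18460}{-7431 - 8657} = - \frac{26803}{-16088} = \left(-26803\right) \left(- \frac{1}{16088}\right) = \frac{26803}{16088}$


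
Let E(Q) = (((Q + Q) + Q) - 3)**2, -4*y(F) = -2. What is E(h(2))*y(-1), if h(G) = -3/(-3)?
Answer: 0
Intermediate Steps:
h(G) = 1 (h(G) = -3*(-1/3) = 1)
y(F) = 1/2 (y(F) = -1/4*(-2) = 1/2)
E(Q) = (-3 + 3*Q)**2 (E(Q) = ((2*Q + Q) - 3)**2 = (3*Q - 3)**2 = (-3 + 3*Q)**2)
E(h(2))*y(-1) = (9*(-1 + 1)**2)*(1/2) = (9*0**2)*(1/2) = (9*0)*(1/2) = 0*(1/2) = 0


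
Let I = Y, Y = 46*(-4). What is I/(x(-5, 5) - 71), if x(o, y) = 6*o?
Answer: 184/101 ≈ 1.8218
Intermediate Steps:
Y = -184
I = -184
I/(x(-5, 5) - 71) = -184/(6*(-5) - 71) = -184/(-30 - 71) = -184/(-101) = -1/101*(-184) = 184/101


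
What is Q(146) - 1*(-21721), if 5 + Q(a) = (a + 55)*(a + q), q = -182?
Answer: 14480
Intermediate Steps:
Q(a) = -5 + (-182 + a)*(55 + a) (Q(a) = -5 + (a + 55)*(a - 182) = -5 + (55 + a)*(-182 + a) = -5 + (-182 + a)*(55 + a))
Q(146) - 1*(-21721) = (-10015 + 146² - 127*146) - 1*(-21721) = (-10015 + 21316 - 18542) + 21721 = -7241 + 21721 = 14480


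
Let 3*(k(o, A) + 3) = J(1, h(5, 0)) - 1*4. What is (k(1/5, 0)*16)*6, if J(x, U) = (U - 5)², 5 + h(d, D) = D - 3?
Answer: 4992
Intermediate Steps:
h(d, D) = -8 + D (h(d, D) = -5 + (D - 3) = -5 + (-3 + D) = -8 + D)
J(x, U) = (-5 + U)²
k(o, A) = 52 (k(o, A) = -3 + ((-5 + (-8 + 0))² - 1*4)/3 = -3 + ((-5 - 8)² - 4)/3 = -3 + ((-13)² - 4)/3 = -3 + (169 - 4)/3 = -3 + (⅓)*165 = -3 + 55 = 52)
(k(1/5, 0)*16)*6 = (52*16)*6 = 832*6 = 4992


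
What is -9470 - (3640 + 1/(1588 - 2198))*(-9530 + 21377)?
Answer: -26310843653/610 ≈ -4.3133e+7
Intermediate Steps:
-9470 - (3640 + 1/(1588 - 2198))*(-9530 + 21377) = -9470 - (3640 + 1/(-610))*11847 = -9470 - (3640 - 1/610)*11847 = -9470 - 2220399*11847/610 = -9470 - 1*26305066953/610 = -9470 - 26305066953/610 = -26310843653/610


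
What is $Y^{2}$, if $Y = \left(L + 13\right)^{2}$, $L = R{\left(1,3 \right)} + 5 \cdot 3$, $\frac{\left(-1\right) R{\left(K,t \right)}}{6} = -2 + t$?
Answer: $234256$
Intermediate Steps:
$R{\left(K,t \right)} = 12 - 6 t$ ($R{\left(K,t \right)} = - 6 \left(-2 + t\right) = 12 - 6 t$)
$L = 9$ ($L = \left(12 - 18\right) + 5 \cdot 3 = \left(12 - 18\right) + 15 = -6 + 15 = 9$)
$Y = 484$ ($Y = \left(9 + 13\right)^{2} = 22^{2} = 484$)
$Y^{2} = 484^{2} = 234256$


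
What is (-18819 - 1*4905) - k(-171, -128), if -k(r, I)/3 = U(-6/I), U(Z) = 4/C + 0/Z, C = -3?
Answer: -23728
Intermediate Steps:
U(Z) = -4/3 (U(Z) = 4/(-3) + 0/Z = 4*(-1/3) + 0 = -4/3 + 0 = -4/3)
k(r, I) = 4 (k(r, I) = -3*(-4/3) = 4)
(-18819 - 1*4905) - k(-171, -128) = (-18819 - 1*4905) - 1*4 = (-18819 - 4905) - 4 = -23724 - 4 = -23728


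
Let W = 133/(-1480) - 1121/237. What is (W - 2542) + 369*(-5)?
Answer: -1540474721/350760 ≈ -4391.8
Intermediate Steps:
W = -1690601/350760 (W = 133*(-1/1480) - 1121*1/237 = -133/1480 - 1121/237 = -1690601/350760 ≈ -4.8198)
(W - 2542) + 369*(-5) = (-1690601/350760 - 2542) + 369*(-5) = -893322521/350760 - 1845 = -1540474721/350760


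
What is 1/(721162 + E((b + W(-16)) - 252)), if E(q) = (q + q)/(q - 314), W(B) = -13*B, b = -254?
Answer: 153/110337935 ≈ 1.3866e-6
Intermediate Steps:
E(q) = 2*q/(-314 + q) (E(q) = (2*q)/(-314 + q) = 2*q/(-314 + q))
1/(721162 + E((b + W(-16)) - 252)) = 1/(721162 + 2*((-254 - 13*(-16)) - 252)/(-314 + ((-254 - 13*(-16)) - 252))) = 1/(721162 + 2*((-254 + 208) - 252)/(-314 + ((-254 + 208) - 252))) = 1/(721162 + 2*(-46 - 252)/(-314 + (-46 - 252))) = 1/(721162 + 2*(-298)/(-314 - 298)) = 1/(721162 + 2*(-298)/(-612)) = 1/(721162 + 2*(-298)*(-1/612)) = 1/(721162 + 149/153) = 1/(110337935/153) = 153/110337935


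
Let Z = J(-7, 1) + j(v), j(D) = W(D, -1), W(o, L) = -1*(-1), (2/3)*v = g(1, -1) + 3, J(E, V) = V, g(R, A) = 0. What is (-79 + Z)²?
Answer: 5929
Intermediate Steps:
v = 9/2 (v = 3*(0 + 3)/2 = (3/2)*3 = 9/2 ≈ 4.5000)
W(o, L) = 1
j(D) = 1
Z = 2 (Z = 1 + 1 = 2)
(-79 + Z)² = (-79 + 2)² = (-77)² = 5929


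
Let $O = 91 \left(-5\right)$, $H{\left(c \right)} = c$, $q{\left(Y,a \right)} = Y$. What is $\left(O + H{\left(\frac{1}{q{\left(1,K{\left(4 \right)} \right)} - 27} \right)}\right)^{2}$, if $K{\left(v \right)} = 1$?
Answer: $\frac{139972561}{676} \approx 2.0706 \cdot 10^{5}$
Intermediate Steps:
$O = -455$
$\left(O + H{\left(\frac{1}{q{\left(1,K{\left(4 \right)} \right)} - 27} \right)}\right)^{2} = \left(-455 + \frac{1}{1 - 27}\right)^{2} = \left(-455 + \frac{1}{-26}\right)^{2} = \left(-455 - \frac{1}{26}\right)^{2} = \left(- \frac{11831}{26}\right)^{2} = \frac{139972561}{676}$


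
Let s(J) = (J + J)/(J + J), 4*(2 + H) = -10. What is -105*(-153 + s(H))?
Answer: 15960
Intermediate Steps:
H = -9/2 (H = -2 + (1/4)*(-10) = -2 - 5/2 = -9/2 ≈ -4.5000)
s(J) = 1 (s(J) = (2*J)/((2*J)) = (2*J)*(1/(2*J)) = 1)
-105*(-153 + s(H)) = -105*(-153 + 1) = -105*(-152) = 15960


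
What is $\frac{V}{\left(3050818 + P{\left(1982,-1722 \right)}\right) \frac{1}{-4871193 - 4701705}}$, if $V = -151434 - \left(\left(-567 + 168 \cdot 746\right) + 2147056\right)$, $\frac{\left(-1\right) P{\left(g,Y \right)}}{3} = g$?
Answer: $\frac{11598767325699}{1522436} \approx 7.6186 \cdot 10^{6}$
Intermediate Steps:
$P{\left(g,Y \right)} = - 3 g$
$V = -2423251$ ($V = -151434 - \left(\left(-567 + 125328\right) + 2147056\right) = -151434 - \left(124761 + 2147056\right) = -151434 - 2271817 = -2423251$)
$\frac{V}{\left(3050818 + P{\left(1982,-1722 \right)}\right) \frac{1}{-4871193 - 4701705}} = - \frac{2423251}{\left(3050818 - 5946\right) \frac{1}{-4871193 - 4701705}} = - \frac{2423251}{\left(3050818 - 5946\right) \frac{1}{-9572898}} = - \frac{2423251}{3044872 \left(- \frac{1}{9572898}\right)} = - \frac{2423251}{- \frac{1522436}{4786449}} = \left(-2423251\right) \left(- \frac{4786449}{1522436}\right) = \frac{11598767325699}{1522436}$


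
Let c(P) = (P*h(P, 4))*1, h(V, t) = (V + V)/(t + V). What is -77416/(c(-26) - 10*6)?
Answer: 106447/167 ≈ 637.41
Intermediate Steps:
h(V, t) = 2*V/(V + t) (h(V, t) = (2*V)/(V + t) = 2*V/(V + t))
c(P) = 2*P**2/(4 + P) (c(P) = (P*(2*P/(P + 4)))*1 = (P*(2*P/(4 + P)))*1 = (2*P**2/(4 + P))*1 = 2*P**2/(4 + P))
-77416/(c(-26) - 10*6) = -77416/(2*(-26)**2/(4 - 26) - 10*6) = -77416/(2*676/(-22) - 60) = -77416/(2*676*(-1/22) - 1*60) = -77416/(-676/11 - 60) = -77416/(-1336/11) = -77416*(-11/1336) = 106447/167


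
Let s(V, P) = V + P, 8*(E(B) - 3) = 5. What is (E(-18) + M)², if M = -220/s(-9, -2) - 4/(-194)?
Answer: 336685801/602176 ≈ 559.12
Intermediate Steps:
E(B) = 29/8 (E(B) = 3 + (⅛)*5 = 3 + 5/8 = 29/8)
s(V, P) = P + V
M = 1942/97 (M = -220/(-2 - 9) - 4/(-194) = -220/(-11) - 4*(-1/194) = -220*(-1/11) + 2/97 = 20 + 2/97 = 1942/97 ≈ 20.021)
(E(-18) + M)² = (29/8 + 1942/97)² = (18349/776)² = 336685801/602176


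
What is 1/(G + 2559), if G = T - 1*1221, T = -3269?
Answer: -1/1931 ≈ -0.00051787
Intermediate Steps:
G = -4490 (G = -3269 - 1*1221 = -3269 - 1221 = -4490)
1/(G + 2559) = 1/(-4490 + 2559) = 1/(-1931) = -1/1931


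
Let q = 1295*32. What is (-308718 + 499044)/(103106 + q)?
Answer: 31721/24091 ≈ 1.3167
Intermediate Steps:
q = 41440
(-308718 + 499044)/(103106 + q) = (-308718 + 499044)/(103106 + 41440) = 190326/144546 = 190326*(1/144546) = 31721/24091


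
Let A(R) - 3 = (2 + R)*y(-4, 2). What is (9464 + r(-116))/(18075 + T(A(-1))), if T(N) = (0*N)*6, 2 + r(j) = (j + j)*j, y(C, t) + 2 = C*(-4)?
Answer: 36374/18075 ≈ 2.0124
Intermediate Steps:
y(C, t) = -2 - 4*C (y(C, t) = -2 + C*(-4) = -2 - 4*C)
A(R) = 31 + 14*R (A(R) = 3 + (2 + R)*(-2 - 4*(-4)) = 3 + (2 + R)*(-2 + 16) = 3 + (2 + R)*14 = 3 + (28 + 14*R) = 31 + 14*R)
r(j) = -2 + 2*j² (r(j) = -2 + (j + j)*j = -2 + (2*j)*j = -2 + 2*j²)
T(N) = 0 (T(N) = 0*6 = 0)
(9464 + r(-116))/(18075 + T(A(-1))) = (9464 + (-2 + 2*(-116)²))/(18075 + 0) = (9464 + (-2 + 2*13456))/18075 = (9464 + (-2 + 26912))*(1/18075) = (9464 + 26910)*(1/18075) = 36374*(1/18075) = 36374/18075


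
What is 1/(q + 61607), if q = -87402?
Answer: -1/25795 ≈ -3.8767e-5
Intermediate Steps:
1/(q + 61607) = 1/(-87402 + 61607) = 1/(-25795) = -1/25795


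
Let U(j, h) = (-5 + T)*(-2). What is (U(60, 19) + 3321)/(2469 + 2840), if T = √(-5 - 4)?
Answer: 3331/5309 - 6*I/5309 ≈ 0.62743 - 0.0011302*I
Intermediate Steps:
T = 3*I (T = √(-9) = 3*I ≈ 3.0*I)
U(j, h) = 10 - 6*I (U(j, h) = (-5 + 3*I)*(-2) = 10 - 6*I)
(U(60, 19) + 3321)/(2469 + 2840) = ((10 - 6*I) + 3321)/(2469 + 2840) = (3331 - 6*I)/5309 = (3331 - 6*I)*(1/5309) = 3331/5309 - 6*I/5309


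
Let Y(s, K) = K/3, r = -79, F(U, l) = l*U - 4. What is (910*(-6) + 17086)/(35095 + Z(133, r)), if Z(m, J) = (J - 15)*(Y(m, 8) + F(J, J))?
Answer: -34878/1654301 ≈ -0.021083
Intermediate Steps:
F(U, l) = -4 + U*l (F(U, l) = U*l - 4 = -4 + U*l)
Y(s, K) = K/3 (Y(s, K) = K*(⅓) = K/3)
Z(m, J) = (-15 + J)*(-4/3 + J²) (Z(m, J) = (J - 15)*((⅓)*8 + (-4 + J*J)) = (-15 + J)*(8/3 + (-4 + J²)) = (-15 + J)*(-4/3 + J²))
(910*(-6) + 17086)/(35095 + Z(133, r)) = (910*(-6) + 17086)/(35095 + (20 + (-79)³ - 15*(-79)² - 4/3*(-79))) = (-5460 + 17086)/(35095 + (20 - 493039 - 15*6241 + 316/3)) = 11626/(35095 + (20 - 493039 - 93615 + 316/3)) = 11626/(35095 - 1759586/3) = 11626/(-1654301/3) = 11626*(-3/1654301) = -34878/1654301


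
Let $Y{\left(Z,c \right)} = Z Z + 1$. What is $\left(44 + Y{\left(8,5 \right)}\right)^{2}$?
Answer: $11881$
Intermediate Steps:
$Y{\left(Z,c \right)} = 1 + Z^{2}$ ($Y{\left(Z,c \right)} = Z^{2} + 1 = 1 + Z^{2}$)
$\left(44 + Y{\left(8,5 \right)}\right)^{2} = \left(44 + \left(1 + 8^{2}\right)\right)^{2} = \left(44 + \left(1 + 64\right)\right)^{2} = \left(44 + 65\right)^{2} = 109^{2} = 11881$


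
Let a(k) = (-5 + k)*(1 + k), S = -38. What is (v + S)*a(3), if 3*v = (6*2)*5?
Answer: 144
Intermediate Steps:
v = 20 (v = ((6*2)*5)/3 = (12*5)/3 = (1/3)*60 = 20)
a(k) = (1 + k)*(-5 + k)
(v + S)*a(3) = (20 - 38)*(-5 + 3**2 - 4*3) = -18*(-5 + 9 - 12) = -18*(-8) = 144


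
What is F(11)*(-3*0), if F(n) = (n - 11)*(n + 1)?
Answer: 0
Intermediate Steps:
F(n) = (1 + n)*(-11 + n) (F(n) = (-11 + n)*(1 + n) = (1 + n)*(-11 + n))
F(11)*(-3*0) = (-11 + 11² - 10*11)*(-3*0) = (-11 + 121 - 110)*0 = 0*0 = 0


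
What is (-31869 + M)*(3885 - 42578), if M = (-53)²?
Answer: 1124418580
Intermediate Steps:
M = 2809
(-31869 + M)*(3885 - 42578) = (-31869 + 2809)*(3885 - 42578) = -29060*(-38693) = 1124418580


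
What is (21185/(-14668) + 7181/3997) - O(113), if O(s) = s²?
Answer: -39400011919/3085684 ≈ -12769.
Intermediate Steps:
(21185/(-14668) + 7181/3997) - O(113) = (21185/(-14668) + 7181/3997) - 1*113² = (21185*(-1/14668) + 7181*(1/3997)) - 1*12769 = (-1115/772 + 7181/3997) - 12769 = 1087077/3085684 - 12769 = -39400011919/3085684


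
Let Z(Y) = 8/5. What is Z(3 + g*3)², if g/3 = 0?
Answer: 64/25 ≈ 2.5600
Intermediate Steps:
g = 0 (g = 3*0 = 0)
Z(Y) = 8/5 (Z(Y) = 8*(⅕) = 8/5)
Z(3 + g*3)² = (8/5)² = 64/25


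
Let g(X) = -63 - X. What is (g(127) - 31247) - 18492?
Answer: -49929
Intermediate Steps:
(g(127) - 31247) - 18492 = ((-63 - 1*127) - 31247) - 18492 = ((-63 - 127) - 31247) - 18492 = (-190 - 31247) - 18492 = -31437 - 18492 = -49929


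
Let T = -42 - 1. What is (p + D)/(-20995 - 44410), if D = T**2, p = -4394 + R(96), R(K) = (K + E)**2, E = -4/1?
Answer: -5919/65405 ≈ -0.090498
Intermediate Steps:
E = -4 (E = -4*1 = -4)
R(K) = (-4 + K)**2 (R(K) = (K - 4)**2 = (-4 + K)**2)
T = -43
p = 4070 (p = -4394 + (-4 + 96)**2 = -4394 + 92**2 = -4394 + 8464 = 4070)
D = 1849 (D = (-43)**2 = 1849)
(p + D)/(-20995 - 44410) = (4070 + 1849)/(-20995 - 44410) = 5919/(-65405) = 5919*(-1/65405) = -5919/65405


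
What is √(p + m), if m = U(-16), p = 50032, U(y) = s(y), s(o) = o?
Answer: 4*√3126 ≈ 223.64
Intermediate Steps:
U(y) = y
m = -16
√(p + m) = √(50032 - 16) = √50016 = 4*√3126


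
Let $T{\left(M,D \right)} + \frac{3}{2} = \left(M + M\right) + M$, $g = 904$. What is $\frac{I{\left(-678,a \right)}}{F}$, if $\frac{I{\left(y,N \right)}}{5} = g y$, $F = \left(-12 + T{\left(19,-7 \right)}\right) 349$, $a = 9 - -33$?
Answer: $- \frac{2043040}{10121} \approx -201.86$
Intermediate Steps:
$T{\left(M,D \right)} = - \frac{3}{2} + 3 M$ ($T{\left(M,D \right)} = - \frac{3}{2} + \left(\left(M + M\right) + M\right) = - \frac{3}{2} + \left(2 M + M\right) = - \frac{3}{2} + 3 M$)
$a = 42$ ($a = 9 + 33 = 42$)
$F = \frac{30363}{2}$ ($F = \left(-12 + \left(- \frac{3}{2} + 3 \cdot 19\right)\right) 349 = \left(-12 + \left(- \frac{3}{2} + 57\right)\right) 349 = \left(-12 + \frac{111}{2}\right) 349 = \frac{87}{2} \cdot 349 = \frac{30363}{2} \approx 15182.0$)
$I{\left(y,N \right)} = 4520 y$ ($I{\left(y,N \right)} = 5 \cdot 904 y = 4520 y$)
$\frac{I{\left(-678,a \right)}}{F} = \frac{4520 \left(-678\right)}{\frac{30363}{2}} = \left(-3064560\right) \frac{2}{30363} = - \frac{2043040}{10121}$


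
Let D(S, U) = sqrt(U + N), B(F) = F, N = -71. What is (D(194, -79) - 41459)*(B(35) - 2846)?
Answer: 116541249 - 14055*I*sqrt(6) ≈ 1.1654e+8 - 34428.0*I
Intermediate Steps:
D(S, U) = sqrt(-71 + U) (D(S, U) = sqrt(U - 71) = sqrt(-71 + U))
(D(194, -79) - 41459)*(B(35) - 2846) = (sqrt(-71 - 79) - 41459)*(35 - 2846) = (sqrt(-150) - 41459)*(-2811) = (5*I*sqrt(6) - 41459)*(-2811) = (-41459 + 5*I*sqrt(6))*(-2811) = 116541249 - 14055*I*sqrt(6)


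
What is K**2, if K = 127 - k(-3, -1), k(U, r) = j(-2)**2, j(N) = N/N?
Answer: 15876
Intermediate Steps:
j(N) = 1
k(U, r) = 1 (k(U, r) = 1**2 = 1)
K = 126 (K = 127 - 1*1 = 127 - 1 = 126)
K**2 = 126**2 = 15876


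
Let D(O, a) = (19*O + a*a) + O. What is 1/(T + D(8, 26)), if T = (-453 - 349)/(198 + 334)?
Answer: 266/221975 ≈ 0.0011983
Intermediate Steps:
D(O, a) = a² + 20*O (D(O, a) = (19*O + a²) + O = (a² + 19*O) + O = a² + 20*O)
T = -401/266 (T = -802/532 = -802*1/532 = -401/266 ≈ -1.5075)
1/(T + D(8, 26)) = 1/(-401/266 + (26² + 20*8)) = 1/(-401/266 + (676 + 160)) = 1/(-401/266 + 836) = 1/(221975/266) = 266/221975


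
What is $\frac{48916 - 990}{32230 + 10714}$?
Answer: $\frac{23963}{21472} \approx 1.116$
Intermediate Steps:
$\frac{48916 - 990}{32230 + 10714} = \frac{47926}{42944} = 47926 \cdot \frac{1}{42944} = \frac{23963}{21472}$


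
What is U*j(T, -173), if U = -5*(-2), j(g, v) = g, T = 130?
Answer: 1300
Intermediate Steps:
U = 10
U*j(T, -173) = 10*130 = 1300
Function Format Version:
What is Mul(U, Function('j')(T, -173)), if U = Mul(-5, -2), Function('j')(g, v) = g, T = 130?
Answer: 1300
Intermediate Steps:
U = 10
Mul(U, Function('j')(T, -173)) = Mul(10, 130) = 1300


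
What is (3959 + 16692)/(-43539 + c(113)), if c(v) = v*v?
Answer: -20651/30770 ≈ -0.67114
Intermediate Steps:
c(v) = v²
(3959 + 16692)/(-43539 + c(113)) = (3959 + 16692)/(-43539 + 113²) = 20651/(-43539 + 12769) = 20651/(-30770) = 20651*(-1/30770) = -20651/30770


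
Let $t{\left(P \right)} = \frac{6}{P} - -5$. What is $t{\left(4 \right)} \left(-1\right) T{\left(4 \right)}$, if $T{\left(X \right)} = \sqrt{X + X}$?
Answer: $- 13 \sqrt{2} \approx -18.385$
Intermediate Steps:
$t{\left(P \right)} = 5 + \frac{6}{P}$ ($t{\left(P \right)} = \frac{6}{P} + 5 = 5 + \frac{6}{P}$)
$T{\left(X \right)} = \sqrt{2} \sqrt{X}$ ($T{\left(X \right)} = \sqrt{2 X} = \sqrt{2} \sqrt{X}$)
$t{\left(4 \right)} \left(-1\right) T{\left(4 \right)} = \left(5 + \frac{6}{4}\right) \left(-1\right) \sqrt{2} \sqrt{4} = \left(5 + 6 \cdot \frac{1}{4}\right) \left(-1\right) \sqrt{2} \cdot 2 = \left(5 + \frac{3}{2}\right) \left(-1\right) 2 \sqrt{2} = \frac{13}{2} \left(-1\right) 2 \sqrt{2} = - \frac{13 \cdot 2 \sqrt{2}}{2} = - 13 \sqrt{2}$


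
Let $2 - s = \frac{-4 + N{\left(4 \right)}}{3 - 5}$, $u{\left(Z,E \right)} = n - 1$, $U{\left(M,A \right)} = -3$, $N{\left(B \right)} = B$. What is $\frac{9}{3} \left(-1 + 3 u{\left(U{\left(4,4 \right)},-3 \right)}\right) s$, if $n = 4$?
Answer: $48$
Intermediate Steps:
$u{\left(Z,E \right)} = 3$ ($u{\left(Z,E \right)} = 4 - 1 = 3$)
$s = 2$ ($s = 2 - \frac{-4 + 4}{3 - 5} = 2 - \frac{0}{-2} = 2 - 0 \left(- \frac{1}{2}\right) = 2 - 0 = 2 + 0 = 2$)
$\frac{9}{3} \left(-1 + 3 u{\left(U{\left(4,4 \right)},-3 \right)}\right) s = \frac{9}{3} \left(-1 + 3 \cdot 3\right) 2 = 9 \cdot \frac{1}{3} \left(-1 + 9\right) 2 = 3 \cdot 8 \cdot 2 = 24 \cdot 2 = 48$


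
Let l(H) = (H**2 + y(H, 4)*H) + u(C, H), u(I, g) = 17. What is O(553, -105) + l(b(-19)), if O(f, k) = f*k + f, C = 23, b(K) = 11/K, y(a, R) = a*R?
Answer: -20755090/361 ≈ -57493.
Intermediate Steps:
y(a, R) = R*a
O(f, k) = f + f*k
l(H) = 17 + 5*H**2 (l(H) = (H**2 + (4*H)*H) + 17 = (H**2 + 4*H**2) + 17 = 5*H**2 + 17 = 17 + 5*H**2)
O(553, -105) + l(b(-19)) = 553*(1 - 105) + (17 + 5*(11/(-19))**2) = 553*(-104) + (17 + 5*(11*(-1/19))**2) = -57512 + (17 + 5*(-11/19)**2) = -57512 + (17 + 5*(121/361)) = -57512 + (17 + 605/361) = -57512 + 6742/361 = -20755090/361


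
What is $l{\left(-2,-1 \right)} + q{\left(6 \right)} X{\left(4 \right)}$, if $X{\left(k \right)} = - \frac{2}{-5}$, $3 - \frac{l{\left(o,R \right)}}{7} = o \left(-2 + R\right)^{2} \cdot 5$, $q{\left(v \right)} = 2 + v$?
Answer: $\frac{3271}{5} \approx 654.2$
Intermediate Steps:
$l{\left(o,R \right)} = 21 - 35 o \left(-2 + R\right)^{2}$ ($l{\left(o,R \right)} = 21 - 7 o \left(-2 + R\right)^{2} \cdot 5 = 21 - 7 \cdot 5 o \left(-2 + R\right)^{2} = 21 - 35 o \left(-2 + R\right)^{2}$)
$X{\left(k \right)} = \frac{2}{5}$ ($X{\left(k \right)} = \left(-2\right) \left(- \frac{1}{5}\right) = \frac{2}{5}$)
$l{\left(-2,-1 \right)} + q{\left(6 \right)} X{\left(4 \right)} = \left(21 - - 70 \left(-2 - 1\right)^{2}\right) + \left(2 + 6\right) \frac{2}{5} = \left(21 - - 70 \left(-3\right)^{2}\right) + 8 \cdot \frac{2}{5} = \left(21 - \left(-70\right) 9\right) + \frac{16}{5} = \left(21 + 630\right) + \frac{16}{5} = 651 + \frac{16}{5} = \frac{3271}{5}$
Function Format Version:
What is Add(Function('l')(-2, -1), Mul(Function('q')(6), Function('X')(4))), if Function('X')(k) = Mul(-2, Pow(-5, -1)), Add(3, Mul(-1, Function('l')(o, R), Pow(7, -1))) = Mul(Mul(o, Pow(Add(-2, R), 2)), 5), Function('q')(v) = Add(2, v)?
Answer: Rational(3271, 5) ≈ 654.20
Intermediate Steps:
Function('l')(o, R) = Add(21, Mul(-35, o, Pow(Add(-2, R), 2))) (Function('l')(o, R) = Add(21, Mul(-7, Mul(Mul(o, Pow(Add(-2, R), 2)), 5))) = Add(21, Mul(-7, Mul(5, o, Pow(Add(-2, R), 2)))) = Add(21, Mul(-35, o, Pow(Add(-2, R), 2))))
Function('X')(k) = Rational(2, 5) (Function('X')(k) = Mul(-2, Rational(-1, 5)) = Rational(2, 5))
Add(Function('l')(-2, -1), Mul(Function('q')(6), Function('X')(4))) = Add(Add(21, Mul(-35, -2, Pow(Add(-2, -1), 2))), Mul(Add(2, 6), Rational(2, 5))) = Add(Add(21, Mul(-35, -2, Pow(-3, 2))), Mul(8, Rational(2, 5))) = Add(Add(21, Mul(-35, -2, 9)), Rational(16, 5)) = Add(Add(21, 630), Rational(16, 5)) = Add(651, Rational(16, 5)) = Rational(3271, 5)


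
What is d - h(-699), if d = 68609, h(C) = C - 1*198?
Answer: 69506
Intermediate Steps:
h(C) = -198 + C (h(C) = C - 198 = -198 + C)
d - h(-699) = 68609 - (-198 - 699) = 68609 - 1*(-897) = 68609 + 897 = 69506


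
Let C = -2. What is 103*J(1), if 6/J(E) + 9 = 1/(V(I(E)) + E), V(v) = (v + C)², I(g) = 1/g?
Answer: -1236/17 ≈ -72.706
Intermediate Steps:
I(g) = 1/g
V(v) = (-2 + v)² (V(v) = (v - 2)² = (-2 + v)²)
J(E) = 6/(-9 + 1/(E + (-2 + 1/E)²)) (J(E) = 6/(-9 + 1/((-2 + 1/E)² + E)) = 6/(-9 + 1/(E + (-2 + 1/E)²)))
103*J(1) = 103*(6*(-1 - 1*1³ - 4*1² + 4*1)/(9 - 36*1 + 9*1³ + 35*1²)) = 103*(6*(-1 - 1*1 - 4*1 + 4)/(9 - 36 + 9*1 + 35*1)) = 103*(6*(-1 - 1 - 4 + 4)/(9 - 36 + 9 + 35)) = 103*(6*(-2)/17) = 103*(6*(1/17)*(-2)) = 103*(-12/17) = -1236/17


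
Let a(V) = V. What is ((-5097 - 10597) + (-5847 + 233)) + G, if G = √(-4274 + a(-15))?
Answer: -21308 + I*√4289 ≈ -21308.0 + 65.49*I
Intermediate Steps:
G = I*√4289 (G = √(-4274 - 15) = √(-4289) = I*√4289 ≈ 65.49*I)
((-5097 - 10597) + (-5847 + 233)) + G = ((-5097 - 10597) + (-5847 + 233)) + I*√4289 = (-15694 - 5614) + I*√4289 = -21308 + I*√4289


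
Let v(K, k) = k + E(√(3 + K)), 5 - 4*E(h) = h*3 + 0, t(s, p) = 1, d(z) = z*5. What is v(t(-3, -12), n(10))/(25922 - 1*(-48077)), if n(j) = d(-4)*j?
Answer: -801/295996 ≈ -0.0027061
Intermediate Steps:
d(z) = 5*z
E(h) = 5/4 - 3*h/4 (E(h) = 5/4 - (h*3 + 0)/4 = 5/4 - (3*h + 0)/4 = 5/4 - 3*h/4)
n(j) = -20*j (n(j) = (5*(-4))*j = -20*j)
v(K, k) = 5/4 + k - 3*√(3 + K)/4 (v(K, k) = k + (5/4 - 3*√(3 + K)/4) = 5/4 + k - 3*√(3 + K)/4)
v(t(-3, -12), n(10))/(25922 - 1*(-48077)) = (5/4 - 20*10 - 3*√(3 + 1)/4)/(25922 - 1*(-48077)) = (5/4 - 200 - 3*√4/4)/(25922 + 48077) = (5/4 - 200 - ¾*2)/73999 = (5/4 - 200 - 3/2)*(1/73999) = -801/4*1/73999 = -801/295996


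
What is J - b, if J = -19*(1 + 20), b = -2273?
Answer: 1874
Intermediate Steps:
J = -399 (J = -19*21 = -399)
J - b = -399 - 1*(-2273) = -399 + 2273 = 1874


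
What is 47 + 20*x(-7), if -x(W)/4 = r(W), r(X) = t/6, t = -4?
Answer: 301/3 ≈ 100.33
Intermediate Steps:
r(X) = -⅔ (r(X) = -4/6 = -4*⅙ = -⅔)
x(W) = 8/3 (x(W) = -4*(-⅔) = 8/3)
47 + 20*x(-7) = 47 + 20*(8/3) = 47 + 160/3 = 301/3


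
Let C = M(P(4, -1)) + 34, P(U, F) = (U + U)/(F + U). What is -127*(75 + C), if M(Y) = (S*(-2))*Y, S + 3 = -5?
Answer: -57785/3 ≈ -19262.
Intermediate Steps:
S = -8 (S = -3 - 5 = -8)
P(U, F) = 2*U/(F + U) (P(U, F) = (2*U)/(F + U) = 2*U/(F + U))
M(Y) = 16*Y (M(Y) = (-8*(-2))*Y = 16*Y)
C = 230/3 (C = 16*(2*4/(-1 + 4)) + 34 = 16*(2*4/3) + 34 = 16*(2*4*(⅓)) + 34 = 16*(8/3) + 34 = 128/3 + 34 = 230/3 ≈ 76.667)
-127*(75 + C) = -127*(75 + 230/3) = -127*455/3 = -57785/3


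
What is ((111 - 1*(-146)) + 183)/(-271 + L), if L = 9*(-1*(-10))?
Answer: -440/181 ≈ -2.4309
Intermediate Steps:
L = 90 (L = 9*10 = 90)
((111 - 1*(-146)) + 183)/(-271 + L) = ((111 - 1*(-146)) + 183)/(-271 + 90) = ((111 + 146) + 183)/(-181) = (257 + 183)*(-1/181) = 440*(-1/181) = -440/181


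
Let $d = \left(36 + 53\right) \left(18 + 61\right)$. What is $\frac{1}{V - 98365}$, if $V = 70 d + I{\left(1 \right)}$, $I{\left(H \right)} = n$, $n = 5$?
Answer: $\frac{1}{393810} \approx 2.5393 \cdot 10^{-6}$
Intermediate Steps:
$d = 7031$ ($d = 89 \cdot 79 = 7031$)
$I{\left(H \right)} = 5$
$V = 492175$ ($V = 70 \cdot 7031 + 5 = 492170 + 5 = 492175$)
$\frac{1}{V - 98365} = \frac{1}{492175 - 98365} = \frac{1}{393810}$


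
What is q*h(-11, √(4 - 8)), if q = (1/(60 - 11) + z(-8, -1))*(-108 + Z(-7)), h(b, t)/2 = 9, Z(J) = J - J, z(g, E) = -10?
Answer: 950616/49 ≈ 19400.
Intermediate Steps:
Z(J) = 0
h(b, t) = 18 (h(b, t) = 2*9 = 18)
q = 52812/49 (q = (1/(60 - 11) - 10)*(-108 + 0) = (1/49 - 10)*(-108) = -489/49*(-108) = 52812/49 ≈ 1077.8)
q*h(-11, √(4 - 8)) = (52812/49)*18 = 950616/49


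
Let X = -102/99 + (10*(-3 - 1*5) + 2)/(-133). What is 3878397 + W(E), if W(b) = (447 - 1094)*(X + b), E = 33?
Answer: 16929835250/4389 ≈ 3.8573e+6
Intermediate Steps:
X = -1948/4389 (X = -102*1/99 + (10*(-3 - 5) + 2)*(-1/133) = -34/33 + (10*(-8) + 2)*(-1/133) = -34/33 + (-80 + 2)*(-1/133) = -34/33 - 78*(-1/133) = -34/33 + 78/133 = -1948/4389 ≈ -0.44384)
W(b) = 1260356/4389 - 647*b (W(b) = (447 - 1094)*(-1948/4389 + b) = -647*(-1948/4389 + b) = 1260356/4389 - 647*b)
3878397 + W(E) = 3878397 + (1260356/4389 - 647*33) = 3878397 + (1260356/4389 - 21351) = 3878397 - 92449183/4389 = 16929835250/4389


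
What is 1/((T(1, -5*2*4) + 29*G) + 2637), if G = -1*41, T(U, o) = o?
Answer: 1/1408 ≈ 0.00071023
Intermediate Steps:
G = -41
1/((T(1, -5*2*4) + 29*G) + 2637) = 1/((-5*2*4 + 29*(-41)) + 2637) = 1/((-10*4 - 1189) + 2637) = 1/((-40 - 1189) + 2637) = 1/(-1229 + 2637) = 1/1408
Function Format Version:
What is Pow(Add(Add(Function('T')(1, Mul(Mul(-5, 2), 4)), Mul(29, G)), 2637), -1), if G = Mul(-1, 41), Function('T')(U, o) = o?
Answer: Rational(1, 1408) ≈ 0.00071023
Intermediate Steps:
G = -41
Pow(Add(Add(Function('T')(1, Mul(Mul(-5, 2), 4)), Mul(29, G)), 2637), -1) = Pow(Add(Add(Mul(Mul(-5, 2), 4), Mul(29, -41)), 2637), -1) = Pow(Add(Add(Mul(-10, 4), -1189), 2637), -1) = Pow(Add(Add(-40, -1189), 2637), -1) = Pow(Add(-1229, 2637), -1) = Pow(1408, -1) = Rational(1, 1408)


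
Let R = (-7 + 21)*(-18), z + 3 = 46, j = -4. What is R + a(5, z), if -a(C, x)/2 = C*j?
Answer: -212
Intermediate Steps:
z = 43 (z = -3 + 46 = 43)
a(C, x) = 8*C (a(C, x) = -2*C*(-4) = -(-8)*C = 8*C)
R = -252 (R = 14*(-18) = -252)
R + a(5, z) = -252 + 8*5 = -252 + 40 = -212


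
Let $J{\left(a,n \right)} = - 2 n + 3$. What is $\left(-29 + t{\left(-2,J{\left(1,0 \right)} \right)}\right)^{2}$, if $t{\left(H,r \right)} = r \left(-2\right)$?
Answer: $1225$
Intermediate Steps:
$J{\left(a,n \right)} = 3 - 2 n$
$t{\left(H,r \right)} = - 2 r$
$\left(-29 + t{\left(-2,J{\left(1,0 \right)} \right)}\right)^{2} = \left(-29 - 2 \left(3 - 0\right)\right)^{2} = \left(-29 - 2 \left(3 + 0\right)\right)^{2} = \left(-29 - 6\right)^{2} = \left(-35\right)^{2} = 1225$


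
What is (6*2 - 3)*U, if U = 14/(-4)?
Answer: -63/2 ≈ -31.500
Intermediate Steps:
U = -7/2 (U = 14*(-¼) = -7/2 ≈ -3.5000)
(6*2 - 3)*U = (6*2 - 3)*(-7/2) = (12 - 3)*(-7/2) = 9*(-7/2) = -63/2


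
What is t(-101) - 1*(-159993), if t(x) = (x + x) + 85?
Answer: 159876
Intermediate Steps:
t(x) = 85 + 2*x (t(x) = 2*x + 85 = 85 + 2*x)
t(-101) - 1*(-159993) = (85 + 2*(-101)) - 1*(-159993) = (85 - 202) + 159993 = -117 + 159993 = 159876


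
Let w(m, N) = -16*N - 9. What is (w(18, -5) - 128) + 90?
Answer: 33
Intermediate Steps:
w(m, N) = -9 - 16*N
(w(18, -5) - 128) + 90 = ((-9 - 16*(-5)) - 128) + 90 = ((-9 + 80) - 128) + 90 = (71 - 128) + 90 = -57 + 90 = 33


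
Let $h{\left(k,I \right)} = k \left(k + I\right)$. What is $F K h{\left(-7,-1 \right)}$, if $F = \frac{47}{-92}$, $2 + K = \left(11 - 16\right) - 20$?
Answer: $\frac{17766}{23} \approx 772.43$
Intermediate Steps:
$h{\left(k,I \right)} = k \left(I + k\right)$
$K = -27$ ($K = -2 + \left(\left(11 - 16\right) - 20\right) = -2 - 25 = -27$)
$F = - \frac{47}{92}$ ($F = 47 \left(- \frac{1}{92}\right) = - \frac{47}{92} \approx -0.51087$)
$F K h{\left(-7,-1 \right)} = \left(- \frac{47}{92}\right) \left(-27\right) \left(- 7 \left(-1 - 7\right)\right) = \frac{1269 \left(\left(-7\right) \left(-8\right)\right)}{92} = \frac{1269}{92} \cdot 56 = \frac{17766}{23}$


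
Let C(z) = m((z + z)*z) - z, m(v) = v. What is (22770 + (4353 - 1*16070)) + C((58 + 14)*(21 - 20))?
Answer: 21349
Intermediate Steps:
C(z) = -z + 2*z² (C(z) = (z + z)*z - z = (2*z)*z - z = 2*z² - z = -z + 2*z²)
(22770 + (4353 - 1*16070)) + C((58 + 14)*(21 - 20)) = (22770 + (4353 - 1*16070)) + ((58 + 14)*(21 - 20))*(-1 + 2*((58 + 14)*(21 - 20))) = (22770 + (4353 - 16070)) + (72*1)*(-1 + 2*(72*1)) = (22770 - 11717) + 72*(-1 + 2*72) = 11053 + 72*(-1 + 144) = 11053 + 72*143 = 11053 + 10296 = 21349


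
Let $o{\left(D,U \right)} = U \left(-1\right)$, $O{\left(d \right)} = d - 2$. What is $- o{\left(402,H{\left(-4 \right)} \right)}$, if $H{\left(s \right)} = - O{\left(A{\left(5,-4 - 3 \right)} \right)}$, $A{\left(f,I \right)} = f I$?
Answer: $37$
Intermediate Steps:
$A{\left(f,I \right)} = I f$
$O{\left(d \right)} = -2 + d$ ($O{\left(d \right)} = d - 2 = -2 + d$)
$H{\left(s \right)} = 37$ ($H{\left(s \right)} = - (-2 + \left(-4 - 3\right) 5) = - (-2 - 35) = \left(-1\right) \left(-37\right) = 37$)
$o{\left(D,U \right)} = - U$
$- o{\left(402,H{\left(-4 \right)} \right)} = - \left(-1\right) 37 = \left(-1\right) \left(-37\right) = 37$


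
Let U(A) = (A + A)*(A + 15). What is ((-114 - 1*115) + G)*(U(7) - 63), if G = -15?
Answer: -59780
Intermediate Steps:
U(A) = 2*A*(15 + A) (U(A) = (2*A)*(15 + A) = 2*A*(15 + A))
((-114 - 1*115) + G)*(U(7) - 63) = ((-114 - 1*115) - 15)*(2*7*(15 + 7) - 63) = ((-114 - 115) - 15)*(2*7*22 - 63) = (-229 - 15)*(308 - 63) = -244*245 = -59780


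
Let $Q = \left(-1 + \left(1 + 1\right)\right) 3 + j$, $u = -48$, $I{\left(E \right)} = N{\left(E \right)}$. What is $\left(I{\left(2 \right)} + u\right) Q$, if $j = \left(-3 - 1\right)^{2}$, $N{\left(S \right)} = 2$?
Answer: $-874$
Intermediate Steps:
$I{\left(E \right)} = 2$
$j = 16$ ($j = \left(-4\right)^{2} = 16$)
$Q = 19$ ($Q = \left(-1 + \left(1 + 1\right)\right) 3 + 16 = \left(-1 + 2\right) 3 + 16 = 1 \cdot 3 + 16 = 3 + 16 = 19$)
$\left(I{\left(2 \right)} + u\right) Q = \left(2 - 48\right) 19 = \left(-46\right) 19 = -874$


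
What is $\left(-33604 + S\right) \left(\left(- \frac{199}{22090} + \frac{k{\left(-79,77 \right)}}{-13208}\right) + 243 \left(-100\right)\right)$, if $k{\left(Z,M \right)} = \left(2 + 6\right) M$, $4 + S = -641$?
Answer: $\frac{30352743564539271}{36470590} \approx 8.3225 \cdot 10^{8}$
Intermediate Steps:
$S = -645$ ($S = -4 - 641 = -645$)
$k{\left(Z,M \right)} = 8 M$
$\left(-33604 + S\right) \left(\left(- \frac{199}{22090} + \frac{k{\left(-79,77 \right)}}{-13208}\right) + 243 \left(-100\right)\right) = \left(-33604 - 645\right) \left(\left(- \frac{199}{22090} + \frac{8 \cdot 77}{-13208}\right) + 243 \left(-100\right)\right) = - 34249 \left(\left(\left(-199\right) \frac{1}{22090} + 616 \left(- \frac{1}{13208}\right)\right) - 24300\right) = - 34249 \left(\left(- \frac{199}{22090} - \frac{77}{1651}\right) - 24300\right) = - 34249 \left(- \frac{2029479}{36470590} - 24300\right) = \left(-34249\right) \left(- \frac{886237366479}{36470590}\right) = \frac{30352743564539271}{36470590}$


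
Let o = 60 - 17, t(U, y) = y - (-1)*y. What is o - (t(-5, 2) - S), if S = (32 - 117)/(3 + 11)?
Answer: 461/14 ≈ 32.929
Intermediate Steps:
t(U, y) = 2*y (t(U, y) = y + y = 2*y)
o = 43
S = -85/14 ≈ -6.0714
o - (t(-5, 2) - S) = 43 - (2*2 - 1*(-85/14)) = 43 - (4 + 85/14) = 43 - 1*141/14 = 43 - 141/14 = 461/14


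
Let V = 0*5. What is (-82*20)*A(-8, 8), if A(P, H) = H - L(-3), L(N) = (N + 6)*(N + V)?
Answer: -27880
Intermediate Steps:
V = 0
L(N) = N*(6 + N) (L(N) = (N + 6)*(N + 0) = (6 + N)*N = N*(6 + N))
A(P, H) = 9 + H (A(P, H) = H - (-3)*(6 - 3) = H - (-3)*3 = H - 1*(-9) = H + 9 = 9 + H)
(-82*20)*A(-8, 8) = (-82*20)*(9 + 8) = -1640*17 = -27880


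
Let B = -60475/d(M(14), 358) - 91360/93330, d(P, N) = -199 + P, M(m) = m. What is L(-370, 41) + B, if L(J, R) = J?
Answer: -15224167/345321 ≈ -44.087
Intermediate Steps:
B = 112544603/345321 (B = -60475/(-199 + 14) - 91360/93330 = -60475/(-185) - 91360*1/93330 = -60475*(-1/185) - 9136/9333 = 12095/37 - 9136/9333 = 112544603/345321 ≈ 325.91)
L(-370, 41) + B = -370 + 112544603/345321 = -15224167/345321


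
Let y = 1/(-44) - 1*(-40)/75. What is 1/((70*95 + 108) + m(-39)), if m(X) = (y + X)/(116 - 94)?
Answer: 14520/98100757 ≈ 0.00014801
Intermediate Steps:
y = 337/660 (y = 1*(-1/44) + 40*(1/75) = -1/44 + 8/15 = 337/660 ≈ 0.51061)
m(X) = 337/14520 + X/22 (m(X) = (337/660 + X)/(116 - 94) = (337/660 + X)/22 = (337/660 + X)*(1/22) = 337/14520 + X/22)
1/((70*95 + 108) + m(-39)) = 1/((70*95 + 108) + (337/14520 + (1/22)*(-39))) = 1/((6650 + 108) + (337/14520 - 39/22)) = 1/(6758 - 25403/14520) = 1/(98100757/14520) = 14520/98100757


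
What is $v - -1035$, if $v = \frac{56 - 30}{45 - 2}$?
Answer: $\frac{44531}{43} \approx 1035.6$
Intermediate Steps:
$v = \frac{26}{43} \approx 0.60465$
$v - -1035 = \frac{26}{43} - -1035 = \frac{26}{43} + 1035 = \frac{44531}{43}$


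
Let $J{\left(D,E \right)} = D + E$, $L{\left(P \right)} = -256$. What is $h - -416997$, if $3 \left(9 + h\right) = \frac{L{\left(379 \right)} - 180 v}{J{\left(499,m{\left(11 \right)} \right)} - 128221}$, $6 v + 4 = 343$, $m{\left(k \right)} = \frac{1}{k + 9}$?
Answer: $\frac{3195511437716}{7663317} \approx 4.1699 \cdot 10^{5}$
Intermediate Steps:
$m{\left(k \right)} = \frac{1}{9 + k}$
$v = \frac{113}{2}$ ($v = - \frac{2}{3} + \frac{1}{6} \cdot 343 = - \frac{2}{3} + \frac{343}{6} = \frac{113}{2} \approx 56.5$)
$h = - \frac{68761333}{7663317}$ ($h = -9 + \frac{\left(-256 - 10170\right) \frac{1}{\left(499 + \frac{1}{9 + 11}\right) - 128221}}{3} = -9 + \frac{\left(-256 - 10170\right) \frac{1}{\left(499 + \frac{1}{20}\right) - 128221}}{3} = -9 + \frac{\left(-10426\right) \frac{1}{\left(499 + \frac{1}{20}\right) - 128221}}{3} = -9 + \frac{\left(-10426\right) \frac{1}{\frac{9981}{20} - 128221}}{3} = -9 + \frac{\left(-10426\right) \frac{1}{- \frac{2554439}{20}}}{3} = -9 + \frac{\left(-10426\right) \left(- \frac{20}{2554439}\right)}{3} = -9 + \frac{1}{3} \cdot \frac{208520}{2554439} = -9 + \frac{208520}{7663317} = - \frac{68761333}{7663317} \approx -8.9728$)
$h - -416997 = - \frac{68761333}{7663317} - -416997 = - \frac{68761333}{7663317} + 416997 = \frac{3195511437716}{7663317}$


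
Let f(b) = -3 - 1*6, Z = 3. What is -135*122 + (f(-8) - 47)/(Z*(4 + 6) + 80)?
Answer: -905878/55 ≈ -16471.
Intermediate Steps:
f(b) = -9 (f(b) = -3 - 6 = -9)
-135*122 + (f(-8) - 47)/(Z*(4 + 6) + 80) = -135*122 + (-9 - 47)/(3*(4 + 6) + 80) = -16470 - 56/(3*10 + 80) = -16470 - 56/(30 + 80) = -16470 - 56/110 = -16470 - 56*1/110 = -16470 - 28/55 = -905878/55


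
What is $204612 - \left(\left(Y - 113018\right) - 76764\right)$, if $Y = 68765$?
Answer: $325629$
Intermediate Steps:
$204612 - \left(\left(Y - 113018\right) - 76764\right) = 204612 - \left(\left(68765 - 113018\right) - 76764\right) = 204612 - \left(-44253 - 76764\right) = 204612 - -121017 = 204612 + 121017 = 325629$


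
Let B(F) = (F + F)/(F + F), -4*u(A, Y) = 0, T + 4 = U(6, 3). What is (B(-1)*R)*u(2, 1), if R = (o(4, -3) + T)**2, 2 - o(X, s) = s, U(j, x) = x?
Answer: 0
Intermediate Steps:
T = -1 (T = -4 + 3 = -1)
o(X, s) = 2 - s
u(A, Y) = 0 (u(A, Y) = -1/4*0 = 0)
B(F) = 1 (B(F) = (2*F)/((2*F)) = (2*F)*(1/(2*F)) = 1)
R = 16 (R = ((2 - 1*(-3)) - 1)**2 = ((2 + 3) - 1)**2 = (5 - 1)**2 = 4**2 = 16)
(B(-1)*R)*u(2, 1) = (1*16)*0 = 16*0 = 0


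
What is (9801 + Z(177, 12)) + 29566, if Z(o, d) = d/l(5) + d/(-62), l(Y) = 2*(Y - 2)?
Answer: 1220433/31 ≈ 39369.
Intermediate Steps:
l(Y) = -4 + 2*Y (l(Y) = 2*(-2 + Y) = -4 + 2*Y)
Z(o, d) = 14*d/93 (Z(o, d) = d/(-4 + 2*5) + d/(-62) = d/(-4 + 10) + d*(-1/62) = d/6 - d/62 = 14*d/93)
(9801 + Z(177, 12)) + 29566 = (9801 + (14/93)*12) + 29566 = (9801 + 56/31) + 29566 = 303887/31 + 29566 = 1220433/31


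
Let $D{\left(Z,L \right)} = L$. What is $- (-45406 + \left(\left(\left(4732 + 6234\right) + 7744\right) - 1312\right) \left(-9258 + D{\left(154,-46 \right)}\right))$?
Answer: $161916398$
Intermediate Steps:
$- (-45406 + \left(\left(\left(4732 + 6234\right) + 7744\right) - 1312\right) \left(-9258 + D{\left(154,-46 \right)}\right)) = - (-45406 + \left(\left(\left(4732 + 6234\right) + 7744\right) - 1312\right) \left(-9258 - 46\right)) = - (-45406 + \left(\left(10966 + 7744\right) - 1312\right) \left(-9304\right)) = - (-45406 + \left(18710 - 1312\right) \left(-9304\right)) = - (-45406 + 17398 \left(-9304\right)) = - (-45406 - 161870992) = \left(-1\right) \left(-161916398\right) = 161916398$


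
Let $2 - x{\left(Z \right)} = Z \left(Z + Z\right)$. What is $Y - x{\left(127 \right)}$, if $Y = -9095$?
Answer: $23161$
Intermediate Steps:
$x{\left(Z \right)} = 2 - 2 Z^{2}$ ($x{\left(Z \right)} = 2 - Z \left(Z + Z\right) = 2 - Z 2 Z = 2 - 2 Z^{2}$)
$Y - x{\left(127 \right)} = -9095 - \left(2 - 2 \cdot 127^{2}\right) = -9095 - \left(2 - 32258\right) = -9095 - -32256 = -9095 + 32256 = 23161$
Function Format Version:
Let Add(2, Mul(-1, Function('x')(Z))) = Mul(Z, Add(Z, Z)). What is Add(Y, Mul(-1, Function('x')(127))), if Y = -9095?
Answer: 23161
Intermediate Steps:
Function('x')(Z) = Add(2, Mul(-2, Pow(Z, 2))) (Function('x')(Z) = Add(2, Mul(-1, Mul(Z, Add(Z, Z)))) = Add(2, Mul(-1, Mul(Z, Mul(2, Z)))) = Add(2, Mul(-1, Mul(2, Pow(Z, 2)))) = Add(2, Mul(-2, Pow(Z, 2))))
Add(Y, Mul(-1, Function('x')(127))) = Add(-9095, Mul(-1, Add(2, Mul(-2, Pow(127, 2))))) = Add(-9095, Mul(-1, Add(2, Mul(-2, 16129)))) = Add(-9095, Mul(-1, Add(2, -32258))) = Add(-9095, Mul(-1, -32256)) = Add(-9095, 32256) = 23161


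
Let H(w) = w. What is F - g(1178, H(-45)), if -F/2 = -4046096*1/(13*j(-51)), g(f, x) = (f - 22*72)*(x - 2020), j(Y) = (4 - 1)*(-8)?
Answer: -33708734/39 ≈ -8.6433e+5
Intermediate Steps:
j(Y) = -24 (j(Y) = 3*(-8) = -24)
g(f, x) = (-2020 + x)*(-1584 + f) (g(f, x) = (f - 1584)*(-2020 + x) = (-1584 + f)*(-2020 + x) = (-2020 + x)*(-1584 + f))
F = -1011524/39 (F = -(-8092192)/(13*(-24)) = -(-8092192)/(-312) = -(-8092192)*(-1)/312 = -2*505762/39 = -1011524/39 ≈ -25937.)
F - g(1178, H(-45)) = -1011524/39 - (3199680 - 2020*1178 - 1584*(-45) + 1178*(-45)) = -1011524/39 - (3199680 - 2379560 + 71280 - 53010) = -1011524/39 - 1*838390 = -1011524/39 - 838390 = -33708734/39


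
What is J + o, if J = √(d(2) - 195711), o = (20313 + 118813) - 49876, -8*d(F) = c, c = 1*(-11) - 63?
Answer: 89250 + I*√782807/2 ≈ 89250.0 + 442.38*I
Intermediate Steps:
c = -74 (c = -11 - 63 = -74)
d(F) = 37/4 (d(F) = -⅛*(-74) = 37/4)
o = 89250 (o = 139126 - 49876 = 89250)
J = I*√782807/2 (J = √(37/4 - 195711) = √(-782807/4) = I*√782807/2 ≈ 442.38*I)
J + o = I*√782807/2 + 89250 = 89250 + I*√782807/2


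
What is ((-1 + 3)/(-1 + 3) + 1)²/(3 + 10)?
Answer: 4/13 ≈ 0.30769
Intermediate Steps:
((-1 + 3)/(-1 + 3) + 1)²/(3 + 10) = (2/2 + 1)²/13 = (2*(½) + 1)²*(1/13) = (1 + 1)²*(1/13) = 2²*(1/13) = 4*(1/13) = 4/13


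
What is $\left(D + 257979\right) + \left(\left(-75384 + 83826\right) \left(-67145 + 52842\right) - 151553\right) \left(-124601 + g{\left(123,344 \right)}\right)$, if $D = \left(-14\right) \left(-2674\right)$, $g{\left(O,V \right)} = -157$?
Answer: $15082927980497$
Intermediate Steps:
$D = 37436$
$\left(D + 257979\right) + \left(\left(-75384 + 83826\right) \left(-67145 + 52842\right) - 151553\right) \left(-124601 + g{\left(123,344 \right)}\right) = \left(37436 + 257979\right) + \left(\left(-75384 + 83826\right) \left(-67145 + 52842\right) - 151553\right) \left(-124601 - 157\right) = 295415 + \left(8442 \left(-14303\right) - 151553\right) \left(-124758\right) = 295415 + \left(-120745926 - 151553\right) \left(-124758\right) = 295415 - -15082927685082 = 295415 + 15082927685082 = 15082927980497$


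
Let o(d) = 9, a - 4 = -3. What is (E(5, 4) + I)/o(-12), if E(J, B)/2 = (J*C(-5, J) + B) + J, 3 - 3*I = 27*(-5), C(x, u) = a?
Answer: 74/9 ≈ 8.2222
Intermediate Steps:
a = 1 (a = 4 - 3 = 1)
C(x, u) = 1
I = 46 (I = 1 - 9*(-5) = 1 - 1/3*(-135) = 1 + 45 = 46)
E(J, B) = 2*B + 4*J (E(J, B) = 2*((J*1 + B) + J) = 2*((J + B) + J) = 2*((B + J) + J) = 2*(B + 2*J) = 2*B + 4*J)
(E(5, 4) + I)/o(-12) = ((2*4 + 4*5) + 46)/9 = ((8 + 20) + 46)/9 = (28 + 46)/9 = (1/9)*74 = 74/9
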